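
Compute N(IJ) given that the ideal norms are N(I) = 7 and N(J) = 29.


N(IJ) = N(I) * N(J)
= 7 * 29
= 203

203


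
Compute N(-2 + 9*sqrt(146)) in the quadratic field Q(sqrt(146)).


N(a + b*sqrt(d)) = a^2 - d*b^2
= (-2)^2 - (146)*(9)^2
= 4 - 11826
= -11822

-11822


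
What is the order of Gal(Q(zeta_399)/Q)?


|Gal(Q(zeta_399)/Q)| = phi(399)
= 216

216


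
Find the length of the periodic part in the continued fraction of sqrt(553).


Run the CF algorithm for sqrt(553).
a_0 = floor(sqrt(553)) = 23; set m_0=0, q_0=1.
Recurrence: m' = q*a - m,  q' = (d - m'^2)/q,  a' = floor((a_0 + m')/q').
  step 1: m=23, q=24, a=1
  step 2: m=1, q=23, a=1
  step 3: m=22, q=3, a=15
  step 4: m=23, q=8, a=5
  step 5: m=17, q=33, a=1
  step 6: m=16, q=9, a=4
  step 7: m=20, q=17, a=2
  step 8: m=14, q=21, a=1
  step 9: m=7, q=24, a=1
  step 10: m=17, q=11, a=3
  step 11: m=16, q=27, a=1
  step 12: m=11, q=16, a=2
  step 13: m=21, q=7, a=6
  step 14: m=21, q=16, a=2
  step 15: m=11, q=27, a=1
  step 16: m=16, q=11, a=3
  step 17: m=17, q=24, a=1
  step 18: m=7, q=21, a=1
  step 19: m=14, q=17, a=2
  step 20: m=20, q=9, a=4
  step 21: m=16, q=33, a=1
  step 22: m=17, q=8, a=5
  step 23: m=23, q=3, a=15
  step 24: m=22, q=23, a=1
  step 25: m=1, q=24, a=1
  step 26: m=23, q=1, a=46
a_26 = 2*a_0 = 46, so the period closes here.
sqrt(553) = [23; 1, 1, 15, 5, 1, 4, 2, 1, 1, 3, 1, 2, 6, 2, 1, 3, 1, 1, 2, 4, 1, 5, 15, 1, 1, 46]
Period length = 26

26


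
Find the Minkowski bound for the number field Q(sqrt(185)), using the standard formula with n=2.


d = 185, d mod 4 = 1, so disc(K) = d = 185; |disc(K)| = 185
Real quadratic field, so n = 2, s = r2 = 0, r1 = 2
M = (n!/n^n) * (4/pi)^s * sqrt(|disc(K)|) = (2!/2^2) * (4/pi)^0 * sqrt(185)
= 0.5 * 1.000000 * 13.601471
= 6.8007

6.8007


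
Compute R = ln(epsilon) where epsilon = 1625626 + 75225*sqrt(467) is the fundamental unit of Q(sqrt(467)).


epsilon = 1625626 + 75225*sqrt(467)
= 3.2513e+06
R = ln(3.2513e+06)
= 14.9946

14.9946


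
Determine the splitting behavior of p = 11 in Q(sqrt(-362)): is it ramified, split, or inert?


K = Q(sqrt(-362)). Since d mod 4 = 2, disc(K) = -1448.
Check p | disc: -1448 mod 11 = 4.
p does not divide disc. Compute Legendre symbol (d/p):
1^((11-1)/2) mod 11 = 1
(d/p) = 1, so p splits: (p) = P*P' with e=1, f=1, g=2.
Therefore p is split.

split


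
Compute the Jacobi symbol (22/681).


Compute (22/681) via quadratic reciprocity:
  pull out 2: (2/681) = +1  (since 681 mod 8 = 1)
  reciprocity: (11/681) -> +(681/11)
  reduce: (10/11)
  pull out 2: (2/11) = -1  (since 11 mod 8 = 3)
  reciprocity: (5/11) -> +(11/5)
  reduce: (1/5)
  (1/5) = 1
Product of signs = -1

-1


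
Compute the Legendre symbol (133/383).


p = 383 is prime, so compute (133/383) with the reciprocity algorithm (Jacobi-symbol steps: pull out 2s via (2/n), flip via reciprocity, reduce):
  reciprocity: (133/383) -> +(383/133)
  reduce: (117/133)
  reciprocity: (117/133) -> +(133/117)
  reduce: (16/117)
  pull out 2: (2/117) = -1  (since 117 mod 8 = 5)
  pull out 2: (2/117) = -1  (since 117 mod 8 = 5)
  pull out 2: (2/117) = -1  (since 117 mod 8 = 5)
  pull out 2: (2/117) = -1  (since 117 mod 8 = 5)
  (1/117) = 1
Product of signs = 1
(133/383) = 1

1


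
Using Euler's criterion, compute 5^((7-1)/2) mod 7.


p = 7 is prime and the exponent is (p-1)/2 = 3, so by Euler's criterion 5^3 = (5/7) = +1 or -1 mod 7.
Compute by square-and-multiply:
  3 = 2 + 1 (binary 11)
  Repeated squaring mod 7: 5^1 = 5, 5^2 = 4
  5^3 = 5^2 * 5^1 = 4 * 5 mod 7
    4 * 5 = 20 = 6 mod 7
  5^3 = 6 mod 7
Result 6 = p - 1 = -1 mod 7: 5 is a quadratic non-residue mod 7. As a residue in [0, p-1] the value is 6.
5^3 mod 7 = 6

6


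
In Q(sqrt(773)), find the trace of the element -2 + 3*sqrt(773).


Tr(a + b*sqrt(d)) = (a + b*sqrt(d)) + (a - b*sqrt(d)) = 2a
= 2 * (-2)
= -4

-4


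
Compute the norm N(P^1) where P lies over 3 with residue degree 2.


N(P^a) = p^(a*f)
= 3^(1*2)
= 3^2
= 9

9


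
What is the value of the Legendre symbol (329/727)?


p = 727 is prime, so compute (329/727) with the reciprocity algorithm (Jacobi-symbol steps: pull out 2s via (2/n), flip via reciprocity, reduce):
  reciprocity: (329/727) -> +(727/329)
  reduce: (69/329)
  reciprocity: (69/329) -> +(329/69)
  reduce: (53/69)
  reciprocity: (53/69) -> +(69/53)
  reduce: (16/53)
  pull out 2: (2/53) = -1  (since 53 mod 8 = 5)
  pull out 2: (2/53) = -1  (since 53 mod 8 = 5)
  pull out 2: (2/53) = -1  (since 53 mod 8 = 5)
  pull out 2: (2/53) = -1  (since 53 mod 8 = 5)
  (1/53) = 1
Product of signs = 1
(329/727) = 1

1


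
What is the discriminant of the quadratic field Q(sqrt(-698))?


For K = Q(sqrt(d)) with d squarefree: disc(K) = d if d = 1 mod 4, and disc(K) = 4d if d = 2 or 3 mod 4.
Here d = -698, and d mod 4 = 2.
d = 2 mod 4, not 1 (O_K = Z[sqrt(d)]), so disc(K) = 4d = 4 * (-698) = -2792

-2792


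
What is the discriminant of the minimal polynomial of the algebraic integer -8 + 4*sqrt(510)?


The element -8 + 4*sqrt(510) has minimal polynomial:
x^2 + 16*x - 8096
Discriminant = (16)^2 - 4*(-8096)
= 256 + 32384
= 32640

32640


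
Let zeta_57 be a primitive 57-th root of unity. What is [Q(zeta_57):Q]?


The degree equals Euler's totient phi(57).
57 = 3 * 19
phi(57) = 36

36


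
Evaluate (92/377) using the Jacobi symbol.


Compute (92/377) via quadratic reciprocity:
  pull out 2: (2/377) = +1  (since 377 mod 8 = 1)
  pull out 2: (2/377) = +1  (since 377 mod 8 = 1)
  reciprocity: (23/377) -> +(377/23)
  reduce: (9/23)
  reciprocity: (9/23) -> +(23/9)
  reduce: (5/9)
  reciprocity: (5/9) -> +(9/5)
  reduce: (4/5)
  pull out 2: (2/5) = -1  (since 5 mod 8 = 5)
  pull out 2: (2/5) = -1  (since 5 mod 8 = 5)
  (1/5) = 1
Product of signs = 1

1


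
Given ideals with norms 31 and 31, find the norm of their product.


N(IJ) = N(I) * N(J)
= 31 * 31
= 961

961


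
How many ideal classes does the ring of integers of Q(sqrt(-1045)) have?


K = Q(sqrt(-1045)). d mod 4 = 3, so D = disc(K) = 4d = -4180
h(K) equals the number of primitive reduced positive-definite forms (a, b, c) = a*x^2 + b*x*y + c*y^2 with b^2 - 4ac = D,
where reduced means |b| <= a <= c, with b >= 0 whenever |b| = a or a = c, and primitive means gcd(a, b, c) = 1.
Reduced forces 3a^2 <= |D| = 4180, so 1 <= a <= 37; b must have the parity of D, and c = (b^2 - D)/(4a) must be an integer >= a.
Enumerate a = 1..37, b in [-a, a]:
  a=1: (1, 0, 1045)  [1]
  a=2: (2, 2, 523)  [1]
  a=3..4: none
  a=5: (5, 0, 209)  [1]
  a=6..9: none
  a=10: (10, 10, 107)  [1]
  a=11: (11, 0, 95)  [1]
  a=12..16: none
  a=17: (17, -6, 62), (17, 6, 62)  [2]
  a=18: none
  a=19: (19, 0, 55)  [1]
  a=20..21: none
  a=22: (22, 22, 53)  [1]
  a=23: (23, -12, 47), (23, 12, 47)  [2]
  a=24..28: none
  a=29: (29, -24, 41), (29, 24, 41)  [2]
  a=30: none
  a=31: (31, -6, 34), (31, 6, 34)  [2]
  a=32..36: none
  a=37: (37, 36, 37)  [1]
Total reduced forms: 1 + 1 + 1 + 1 + 1 + 2 + 1 + 1 + 2 + 2 + 2 + 1 = 16
h = 16

16


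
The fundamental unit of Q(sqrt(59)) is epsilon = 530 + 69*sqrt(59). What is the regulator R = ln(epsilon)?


epsilon = 530 + 69*sqrt(59)
= 1059.9991
R = ln(1059.9991)
= 6.9660

6.9660


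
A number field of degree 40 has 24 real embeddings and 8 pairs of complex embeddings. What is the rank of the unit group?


By Dirichlet's unit theorem:
rank = r1 + r2 - 1
= 24 + 8 - 1
= 31

31


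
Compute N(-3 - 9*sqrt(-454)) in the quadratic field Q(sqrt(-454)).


N(a + b*sqrt(d)) = a^2 - d*b^2
= (-3)^2 - (-454)*(-9)^2
= 9 + 36774
= 36783

36783


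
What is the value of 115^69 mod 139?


p = 139 is prime and the exponent is (p-1)/2 = 69, so by Euler's criterion 115^69 = (115/139) = +1 or -1 mod 139.
Compute by square-and-multiply:
  69 = 64 + 4 + 1 (binary 1000101)
  Repeated squaring mod 139: 115^1 = 115, 115^2 = 20, 115^4 = 122, 115^8 = 11, 115^16 = 121, 115^32 = 46, 115^64 = 31
  115^69 = 115^64 * 115^4 * 115^1 = 31 * 122 * 115 mod 139
    31 * 122 = 3782 = 29 mod 139
    29 * 115 = 3335 = 138 mod 139
  115^69 = 138 mod 139
Result 138 = p - 1 = -1 mod 139: 115 is a quadratic non-residue mod 139. As a residue in [0, p-1] the value is 138.
115^69 mod 139 = 138

138


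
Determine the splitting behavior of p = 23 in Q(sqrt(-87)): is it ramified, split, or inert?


K = Q(sqrt(-87)). Since d mod 4 = 1, disc(K) = -87.
Check p | disc: -87 mod 23 = 5.
p does not divide disc. Compute Legendre symbol (d/p):
5^((23-1)/2) mod 23 = -1
(d/p) = -1, so p is inert: (p) stays prime with e=1, f=2, g=1.
Therefore p is inert.

inert


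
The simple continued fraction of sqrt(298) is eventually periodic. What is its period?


Run the CF algorithm for sqrt(298).
a_0 = floor(sqrt(298)) = 17; set m_0=0, q_0=1.
Recurrence: m' = q*a - m,  q' = (d - m'^2)/q,  a' = floor((a_0 + m')/q').
  step 1: m=17, q=9, a=3
  step 2: m=10, q=22, a=1
  step 3: m=12, q=7, a=4
  step 4: m=16, q=6, a=5
  step 5: m=14, q=17, a=1
  step 6: m=3, q=17, a=1
  step 7: m=14, q=6, a=5
  step 8: m=16, q=7, a=4
  step 9: m=12, q=22, a=1
  step 10: m=10, q=9, a=3
  step 11: m=17, q=1, a=34
a_11 = 2*a_0 = 34, so the period closes here.
sqrt(298) = [17; 3, 1, 4, 5, 1, 1, 5, 4, 1, 3, 34]
Period length = 11

11


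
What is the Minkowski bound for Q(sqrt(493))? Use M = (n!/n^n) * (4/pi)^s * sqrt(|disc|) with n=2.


d = 493, d mod 4 = 1, so disc(K) = d = 493; |disc(K)| = 493
Real quadratic field, so n = 2, s = r2 = 0, r1 = 2
M = (n!/n^n) * (4/pi)^s * sqrt(|disc(K)|) = (2!/2^2) * (4/pi)^0 * sqrt(493)
= 0.5 * 1.000000 * 22.203603
= 11.1018

11.1018


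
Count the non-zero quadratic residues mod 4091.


For prime p, the number of non-zero quadratic residues is (p-1)/2.
= (4091-1)/2
= 2045

2045


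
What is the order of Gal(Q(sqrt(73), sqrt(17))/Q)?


The 2 square roots of distinct primes are multiplicatively independent over Q,
so [K:Q] = 2^2 and Gal(K/Q) is isomorphic to (Z/2Z)^2.
|Gal| = 2^2 = 4

4


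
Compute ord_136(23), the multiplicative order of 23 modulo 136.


We want ord_136(23), the smallest k >= 1 with 23^k = 1 mod 136.
n = 136 = 2^3 * 17, phi(136) = 64; the order divides phi(n).
Divisors of 64: 1, 2, 4, 8, 16, 32, 64
Repeated squaring mod 136: 23^1 = 23, 23^2 = 121, 23^4 = 89, 23^8 = 33, 23^16 = 1, 23^32 = 1, 23^64 = 1
Test divisors in increasing order:
  k=1: 23^1 = 23 mod 136
  k=2: 23^2 = 121 mod 136
  k=4: 23^4 = 89 mod 136
  k=8: 23^8 = 33 mod 136
  k=16: 23^16 = 1 mod 136  <- first divisor giving 1
Order = 16

16


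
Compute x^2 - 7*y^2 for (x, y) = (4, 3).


x^2 - d*y^2
= 4^2 - 7*3^2
= 16 - 63
= -47

-47


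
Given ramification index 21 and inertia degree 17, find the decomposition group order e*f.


|D_P| = e * f
= 21 * 17
= 357

357


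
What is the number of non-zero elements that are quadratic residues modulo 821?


For prime p, the number of non-zero quadratic residues is (p-1)/2.
= (821-1)/2
= 410

410


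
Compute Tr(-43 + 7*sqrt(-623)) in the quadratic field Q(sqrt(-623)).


Tr(a + b*sqrt(d)) = (a + b*sqrt(d)) + (a - b*sqrt(d)) = 2a
= 2 * (-43)
= -86

-86


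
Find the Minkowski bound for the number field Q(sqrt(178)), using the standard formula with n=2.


d = 178, d mod 4 = 2, so disc(K) = 4d = 712; |disc(K)| = 712
Real quadratic field, so n = 2, s = r2 = 0, r1 = 2
M = (n!/n^n) * (4/pi)^s * sqrt(|disc(K)|) = (2!/2^2) * (4/pi)^0 * sqrt(712)
= 0.5 * 1.000000 * 26.683328
= 13.3417

13.3417


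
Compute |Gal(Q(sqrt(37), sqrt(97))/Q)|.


The 2 square roots of distinct primes are multiplicatively independent over Q,
so [K:Q] = 2^2 and Gal(K/Q) is isomorphic to (Z/2Z)^2.
|Gal| = 2^2 = 4

4


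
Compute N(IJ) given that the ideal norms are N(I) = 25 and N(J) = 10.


N(IJ) = N(I) * N(J)
= 25 * 10
= 250

250


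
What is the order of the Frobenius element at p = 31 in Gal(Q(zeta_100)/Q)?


The Frobenius at p in Gal(Q(zeta_n)/Q) = (Z/nZ)* is the class of p, so its order is ord_100(31), the smallest k >= 1 with 31^k = 1 mod 100.
n = 100 = 2^2 * 5^2, phi(100) = 40; the order divides phi(n).
Divisors of 40: 1, 2, 4, 5, 8, 10, 20, 40
Repeated squaring mod 100: 31^1 = 31, 31^2 = 61, 31^4 = 21, 31^8 = 41, 31^16 = 81, 31^32 = 61
Test divisors in increasing order:
  k=1: 31^1 = 31 mod 100
  k=2: 31^2 = 61 mod 100
  k=4: 31^4 = 21 mod 100
  k=5: 31^5 = 21 * 31 = 51 mod 100
  k=8: 31^8 = 41 mod 100
  k=10: 31^10 = 41 * 61 = 1 mod 100  <- first divisor giving 1
Order = 10

10


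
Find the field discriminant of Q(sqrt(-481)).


For K = Q(sqrt(d)) with d squarefree: disc(K) = d if d = 1 mod 4, and disc(K) = 4d if d = 2 or 3 mod 4.
Here d = -481, and d mod 4 = 3.
d = 3 mod 4, not 1 (O_K = Z[sqrt(d)]), so disc(K) = 4d = 4 * (-481) = -1924

-1924


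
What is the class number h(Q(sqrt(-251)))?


K = Q(sqrt(-251)). d mod 4 = 1, so D = disc(K) = d = -251
h(K) equals the number of primitive reduced positive-definite forms (a, b, c) = a*x^2 + b*x*y + c*y^2 with b^2 - 4ac = D,
where reduced means |b| <= a <= c, with b >= 0 whenever |b| = a or a = c, and primitive means gcd(a, b, c) = 1.
Reduced forces 3a^2 <= |D| = 251, so 1 <= a <= 9; b must have the parity of D, and c = (b^2 - D)/(4a) must be an integer >= a.
Enumerate a = 1..9, b in [-a, a]:
  a=1: (1, 1, 63)  [1]
  a=2: none
  a=3: (3, -1, 21), (3, 1, 21)  [2]
  a=4: none
  a=5: (5, -3, 13), (5, 3, 13)  [2]
  a=6: none
  a=7: (7, -1, 9), (7, 1, 9)  [2]
  a=8..9: none
Total reduced forms: 1 + 2 + 2 + 2 = 7
h = 7

7


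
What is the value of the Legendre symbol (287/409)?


p = 409 is prime, so compute (287/409) with the reciprocity algorithm (Jacobi-symbol steps: pull out 2s via (2/n), flip via reciprocity, reduce):
  reciprocity: (287/409) -> +(409/287)
  reduce: (122/287)
  pull out 2: (2/287) = +1  (since 287 mod 8 = 7)
  reciprocity: (61/287) -> +(287/61)
  reduce: (43/61)
  reciprocity: (43/61) -> +(61/43)
  reduce: (18/43)
  pull out 2: (2/43) = -1  (since 43 mod 8 = 3)
  reciprocity: (9/43) -> +(43/9)
  reduce: (7/9)
  reciprocity: (7/9) -> +(9/7)
  reduce: (2/7)
  pull out 2: (2/7) = +1  (since 7 mod 8 = 7)
  (1/7) = 1
Product of signs = -1
(287/409) = -1

-1


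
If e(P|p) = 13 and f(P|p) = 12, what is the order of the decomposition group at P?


|D_P| = e * f
= 13 * 12
= 156

156


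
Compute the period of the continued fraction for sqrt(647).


Run the CF algorithm for sqrt(647).
a_0 = floor(sqrt(647)) = 25; set m_0=0, q_0=1.
Recurrence: m' = q*a - m,  q' = (d - m'^2)/q,  a' = floor((a_0 + m')/q').
  step 1: m=25, q=22, a=2
  step 2: m=19, q=13, a=3
  step 3: m=20, q=19, a=2
  step 4: m=18, q=17, a=2
  step 5: m=16, q=23, a=1
  step 6: m=7, q=26, a=1
  step 7: m=19, q=11, a=4
  step 8: m=25, q=2, a=25
  step 9: m=25, q=11, a=4
  step 10: m=19, q=26, a=1
  step 11: m=7, q=23, a=1
  step 12: m=16, q=17, a=2
  step 13: m=18, q=19, a=2
  step 14: m=20, q=13, a=3
  step 15: m=19, q=22, a=2
  step 16: m=25, q=1, a=50
a_16 = 2*a_0 = 50, so the period closes here.
sqrt(647) = [25; 2, 3, 2, 2, 1, 1, 4, 25, 4, 1, 1, 2, 2, 3, 2, 50]
Period length = 16

16


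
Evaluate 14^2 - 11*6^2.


x^2 - d*y^2
= 14^2 - 11*6^2
= 196 - 396
= -200

-200


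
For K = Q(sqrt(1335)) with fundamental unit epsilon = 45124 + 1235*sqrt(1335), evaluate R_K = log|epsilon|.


epsilon = 45124 + 1235*sqrt(1335)
= 90248.0000
R = ln(90248.0000)
= 11.4103

11.4103


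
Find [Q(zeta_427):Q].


The degree equals Euler's totient phi(427).
427 = 7 * 61
phi(427) = 360

360


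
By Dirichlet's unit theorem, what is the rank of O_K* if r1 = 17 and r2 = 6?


By Dirichlet's unit theorem:
rank = r1 + r2 - 1
= 17 + 6 - 1
= 22

22


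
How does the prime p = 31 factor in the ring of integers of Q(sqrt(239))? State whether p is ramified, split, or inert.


K = Q(sqrt(239)). Since d mod 4 = 3, disc(K) = 956.
Check p | disc: 956 mod 31 = 26.
p does not divide disc. Compute Legendre symbol (d/p):
22^((31-1)/2) mod 31 = -1
(d/p) = -1, so p is inert: (p) stays prime with e=1, f=2, g=1.
Therefore p is inert.

inert


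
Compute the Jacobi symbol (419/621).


Compute (419/621) via quadratic reciprocity:
  reciprocity: (419/621) -> +(621/419)
  reduce: (202/419)
  pull out 2: (2/419) = -1  (since 419 mod 8 = 3)
  reciprocity: (101/419) -> +(419/101)
  reduce: (15/101)
  reciprocity: (15/101) -> +(101/15)
  reduce: (11/15)
  reciprocity: (11/15) -> -(15/11)
  reduce: (4/11)
  pull out 2: (2/11) = -1  (since 11 mod 8 = 3)
  pull out 2: (2/11) = -1  (since 11 mod 8 = 3)
  (1/11) = 1
Product of signs = 1

1


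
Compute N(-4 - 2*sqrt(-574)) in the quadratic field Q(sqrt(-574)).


N(a + b*sqrt(d)) = a^2 - d*b^2
= (-4)^2 - (-574)*(-2)^2
= 16 + 2296
= 2312

2312


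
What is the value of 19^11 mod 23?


p = 23 is prime and the exponent is (p-1)/2 = 11, so by Euler's criterion 19^11 = (19/23) = +1 or -1 mod 23.
Compute by square-and-multiply:
  11 = 8 + 2 + 1 (binary 1011)
  Repeated squaring mod 23: 19^1 = 19, 19^2 = 16, 19^4 = 3, 19^8 = 9
  19^11 = 19^8 * 19^2 * 19^1 = 9 * 16 * 19 mod 23
    9 * 16 = 144 = 6 mod 23
    6 * 19 = 114 = 22 mod 23
  19^11 = 22 mod 23
Result 22 = p - 1 = -1 mod 23: 19 is a quadratic non-residue mod 23. As a residue in [0, p-1] the value is 22.
19^11 mod 23 = 22

22


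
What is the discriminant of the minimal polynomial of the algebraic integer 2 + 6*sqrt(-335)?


The element 2 + 6*sqrt(-335) has minimal polynomial:
x^2 - 4*x + 12064
Discriminant = (-4)^2 - 4*(12064)
= 16 - 48256
= -48240

-48240


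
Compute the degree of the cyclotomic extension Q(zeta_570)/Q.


The degree equals Euler's totient phi(570).
570 = 2 * 3 * 5 * 19
phi(570) = 144

144


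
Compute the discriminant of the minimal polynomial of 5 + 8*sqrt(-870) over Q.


The element 5 + 8*sqrt(-870) has minimal polynomial:
x^2 - 10*x + 55705
Discriminant = (-10)^2 - 4*(55705)
= 100 - 222820
= -222720

-222720


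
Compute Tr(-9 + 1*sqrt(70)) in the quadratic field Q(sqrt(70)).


Tr(a + b*sqrt(d)) = (a + b*sqrt(d)) + (a - b*sqrt(d)) = 2a
= 2 * (-9)
= -18

-18


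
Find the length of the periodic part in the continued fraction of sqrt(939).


Run the CF algorithm for sqrt(939).
a_0 = floor(sqrt(939)) = 30; set m_0=0, q_0=1.
Recurrence: m' = q*a - m,  q' = (d - m'^2)/q,  a' = floor((a_0 + m')/q').
  step 1: m=30, q=39, a=1
  step 2: m=9, q=22, a=1
  step 3: m=13, q=35, a=1
  step 4: m=22, q=13, a=4
  step 5: m=30, q=3, a=20
  step 6: m=30, q=13, a=4
  step 7: m=22, q=35, a=1
  step 8: m=13, q=22, a=1
  step 9: m=9, q=39, a=1
  step 10: m=30, q=1, a=60
a_10 = 2*a_0 = 60, so the period closes here.
sqrt(939) = [30; 1, 1, 1, 4, 20, 4, 1, 1, 1, 60]
Period length = 10

10


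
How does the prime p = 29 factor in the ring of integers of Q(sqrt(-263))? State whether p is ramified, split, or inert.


K = Q(sqrt(-263)). Since d mod 4 = 1, disc(K) = -263.
Check p | disc: -263 mod 29 = 27.
p does not divide disc. Compute Legendre symbol (d/p):
27^((29-1)/2) mod 29 = -1
(d/p) = -1, so p is inert: (p) stays prime with e=1, f=2, g=1.
Therefore p is inert.

inert


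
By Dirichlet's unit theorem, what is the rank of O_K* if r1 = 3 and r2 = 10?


By Dirichlet's unit theorem:
rank = r1 + r2 - 1
= 3 + 10 - 1
= 12

12


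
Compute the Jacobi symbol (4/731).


Compute (4/731) via quadratic reciprocity:
  pull out 2: (2/731) = -1  (since 731 mod 8 = 3)
  pull out 2: (2/731) = -1  (since 731 mod 8 = 3)
  (1/731) = 1
Product of signs = 1

1


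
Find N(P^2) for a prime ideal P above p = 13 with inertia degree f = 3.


N(P^a) = p^(a*f)
= 13^(2*3)
= 13^6
= 4826809

4826809


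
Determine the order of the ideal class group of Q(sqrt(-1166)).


K = Q(sqrt(-1166)). d mod 4 = 2, so D = disc(K) = 4d = -4664
h(K) equals the number of primitive reduced positive-definite forms (a, b, c) = a*x^2 + b*x*y + c*y^2 with b^2 - 4ac = D,
where reduced means |b| <= a <= c, with b >= 0 whenever |b| = a or a = c, and primitive means gcd(a, b, c) = 1.
Reduced forces 3a^2 <= |D| = 4664, so 1 <= a <= 39; b must have the parity of D, and c = (b^2 - D)/(4a) must be an integer >= a.
Enumerate a = 1..39, b in [-a, a]:
  a=1: (1, 0, 1166)  [1]
  a=2: (2, 0, 583)  [1]
  a=3: (3, -2, 389), (3, 2, 389)  [2]
  a=4: none
  a=5: (5, -4, 234), (5, 4, 234)  [2]
  a=6: (6, -4, 195), (6, 4, 195)  [2]
  a=7..8: none
  a=9: (9, -4, 130), (9, 4, 130)  [2]
  a=10: (10, -4, 117), (10, 4, 117)  [2]
  a=11: (11, 0, 106)  [1]
  a=12: none
  a=13: (13, -4, 90), (13, 4, 90)  [2]
  a=14: none
  a=15: (15, -14, 81), (15, -4, 78), (15, 4, 78), (15, 14, 81)  [4]
  a=16..17: none
  a=18: (18, -4, 65), (18, 4, 65)  [2]
  a=19..21: none
  a=22: (22, 0, 53)  [1]
  a=23..24: none
  a=25: (25, -6, 47), (25, 6, 47)  [2]
  a=26: (26, -4, 45), (26, 4, 45)  [2]
  a=27: (27, -14, 45), (27, 14, 45)  [2]
  a=28: none
  a=29: (29, -18, 43), (29, 18, 43)  [2]
  a=30: (30, -16, 41), (30, -4, 39), (30, 4, 39), (30, 16, 41)  [4]
  a=31..32: none
  a=33: (33, -22, 39), (33, 22, 39)  [2]
  a=34..39: none
Total reduced forms: 1 + 1 + 2 + 2 + 2 + 2 + 2 + 1 + 2 + 4 + 2 + 1 + 2 + 2 + 2 + 2 + 4 + 2 = 36
h = 36

36


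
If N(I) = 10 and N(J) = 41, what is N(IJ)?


N(IJ) = N(I) * N(J)
= 10 * 41
= 410

410


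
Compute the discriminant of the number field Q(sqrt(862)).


For K = Q(sqrt(d)) with d squarefree: disc(K) = d if d = 1 mod 4, and disc(K) = 4d if d = 2 or 3 mod 4.
Here d = 862, and d mod 4 = 2.
d = 2 mod 4, not 1 (O_K = Z[sqrt(d)]), so disc(K) = 4d = 4 * (862) = 3448

3448


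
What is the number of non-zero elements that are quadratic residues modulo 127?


For prime p, the number of non-zero quadratic residues is (p-1)/2.
= (127-1)/2
= 63

63


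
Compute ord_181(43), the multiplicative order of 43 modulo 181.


We want ord_181(43), the smallest k >= 1 with 43^k = 1 mod 181.
n = 181 = 181, phi(181) = 180; the order divides phi(n).
Divisors of 180: 1, 2, 3, 4, 5, 6, 9, 10, 12, 15, 18, 20, 30, 36, 45, 60, 90, 180
Repeated squaring mod 181: 43^1 = 43, 43^2 = 39, 43^4 = 73, 43^8 = 80, 43^16 = 65, 43^32 = 62, 43^64 = 43, 43^128 = 39
Test divisors in increasing order:
  k=1: 43^1 = 43 mod 181
  k=2: 43^2 = 39 mod 181
  k=3: 43^3 = 39 * 43 = 48 mod 181
  k=4: 43^4 = 73 mod 181
  k=5: 43^5 = 73 * 43 = 62 mod 181
  k=6: 43^6 = 73 * 39 = 132 mod 181
  k=9: 43^9 = 80 * 43 = 1 mod 181  <- first divisor giving 1
Order = 9

9


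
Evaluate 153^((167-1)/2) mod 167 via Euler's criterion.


p = 167 is prime and the exponent is (p-1)/2 = 83, so by Euler's criterion 153^83 = (153/167) = +1 or -1 mod 167.
Compute by square-and-multiply:
  83 = 64 + 16 + 2 + 1 (binary 1010011)
  Repeated squaring mod 167: 153^1 = 153, 153^2 = 29, 153^4 = 6, 153^8 = 36, 153^16 = 127, 153^32 = 97, 153^64 = 57
  153^83 = 153^64 * 153^16 * 153^2 * 153^1 = 57 * 127 * 29 * 153 mod 167
    57 * 127 = 7239 = 58 mod 167
    58 * 29 = 1682 = 12 mod 167
    12 * 153 = 1836 = 166 mod 167
  153^83 = 166 mod 167
Result 166 = p - 1 = -1 mod 167: 153 is a quadratic non-residue mod 167. As a residue in [0, p-1] the value is 166.
153^83 mod 167 = 166

166


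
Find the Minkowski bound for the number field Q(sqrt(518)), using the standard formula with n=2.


d = 518, d mod 4 = 2, so disc(K) = 4d = 2072; |disc(K)| = 2072
Real quadratic field, so n = 2, s = r2 = 0, r1 = 2
M = (n!/n^n) * (4/pi)^s * sqrt(|disc(K)|) = (2!/2^2) * (4/pi)^0 * sqrt(2072)
= 0.5 * 1.000000 * 45.519227
= 22.7596

22.7596


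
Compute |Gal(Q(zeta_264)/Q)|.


|Gal(Q(zeta_264)/Q)| = phi(264)
= 80

80


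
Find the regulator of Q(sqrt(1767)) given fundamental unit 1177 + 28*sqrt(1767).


epsilon = 1177 + 28*sqrt(1767)
= 2353.9996
R = ln(2353.9996)
= 7.7639

7.7639


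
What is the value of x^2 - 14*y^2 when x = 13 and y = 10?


x^2 - d*y^2
= 13^2 - 14*10^2
= 169 - 1400
= -1231

-1231


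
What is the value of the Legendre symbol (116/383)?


p = 383 is prime, so compute (116/383) with the reciprocity algorithm (Jacobi-symbol steps: pull out 2s via (2/n), flip via reciprocity, reduce):
  pull out 2: (2/383) = +1  (since 383 mod 8 = 7)
  pull out 2: (2/383) = +1  (since 383 mod 8 = 7)
  reciprocity: (29/383) -> +(383/29)
  reduce: (6/29)
  pull out 2: (2/29) = -1  (since 29 mod 8 = 5)
  reciprocity: (3/29) -> +(29/3)
  reduce: (2/3)
  pull out 2: (2/3) = -1  (since 3 mod 8 = 3)
  (1/3) = 1
Product of signs = 1
(116/383) = 1

1


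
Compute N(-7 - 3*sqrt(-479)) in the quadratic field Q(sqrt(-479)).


N(a + b*sqrt(d)) = a^2 - d*b^2
= (-7)^2 - (-479)*(-3)^2
= 49 + 4311
= 4360

4360


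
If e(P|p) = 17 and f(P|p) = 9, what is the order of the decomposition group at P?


|D_P| = e * f
= 17 * 9
= 153

153


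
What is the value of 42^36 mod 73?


p = 73 is prime and the exponent is (p-1)/2 = 36, so by Euler's criterion 42^36 = (42/73) = +1 or -1 mod 73.
Compute by square-and-multiply:
  36 = 32 + 4 (binary 100100)
  Repeated squaring mod 73: 42^1 = 42, 42^2 = 12, 42^4 = 71, 42^8 = 4, 42^16 = 16, 42^32 = 37
  42^36 = 42^32 * 42^4 = 37 * 71 mod 73
    37 * 71 = 2627 = 72 mod 73
  42^36 = 72 mod 73
Result 72 = p - 1 = -1 mod 73: 42 is a quadratic non-residue mod 73. As a residue in [0, p-1] the value is 72.
42^36 mod 73 = 72

72


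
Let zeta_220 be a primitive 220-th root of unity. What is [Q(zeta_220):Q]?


The degree equals Euler's totient phi(220).
220 = 2^2 * 5 * 11
phi(220) = 80

80


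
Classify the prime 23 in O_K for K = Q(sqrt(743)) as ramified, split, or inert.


K = Q(sqrt(743)). Since d mod 4 = 3, disc(K) = 2972.
Check p | disc: 2972 mod 23 = 5.
p does not divide disc. Compute Legendre symbol (d/p):
7^((23-1)/2) mod 23 = -1
(d/p) = -1, so p is inert: (p) stays prime with e=1, f=2, g=1.
Therefore p is inert.

inert


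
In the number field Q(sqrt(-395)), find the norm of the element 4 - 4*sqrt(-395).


N(a + b*sqrt(d)) = a^2 - d*b^2
= (4)^2 - (-395)*(-4)^2
= 16 + 6320
= 6336

6336


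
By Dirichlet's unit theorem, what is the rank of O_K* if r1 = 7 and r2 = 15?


By Dirichlet's unit theorem:
rank = r1 + r2 - 1
= 7 + 15 - 1
= 21

21


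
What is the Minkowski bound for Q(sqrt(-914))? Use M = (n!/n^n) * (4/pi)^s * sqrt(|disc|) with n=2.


d = -914, d mod 4 = 2, so disc(K) = 4d = -3656; |disc(K)| = 3656
Imaginary quadratic field, so n = 2, s = r2 = 1, r1 = 0
M = (n!/n^n) * (4/pi)^s * sqrt(|disc(K)|) = (2!/2^2) * (4/pi)^1 * sqrt(3656)
= 0.5 * 1.273240 * 60.464866
= 38.4931

38.4931


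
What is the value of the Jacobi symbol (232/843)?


Compute (232/843) via quadratic reciprocity:
  pull out 2: (2/843) = -1  (since 843 mod 8 = 3)
  pull out 2: (2/843) = -1  (since 843 mod 8 = 3)
  pull out 2: (2/843) = -1  (since 843 mod 8 = 3)
  reciprocity: (29/843) -> +(843/29)
  reduce: (2/29)
  pull out 2: (2/29) = -1  (since 29 mod 8 = 5)
  (1/29) = 1
Product of signs = 1

1


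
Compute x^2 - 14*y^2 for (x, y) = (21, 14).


x^2 - d*y^2
= 21^2 - 14*14^2
= 441 - 2744
= -2303

-2303


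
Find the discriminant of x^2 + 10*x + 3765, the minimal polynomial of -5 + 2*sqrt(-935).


The element -5 + 2*sqrt(-935) has minimal polynomial:
x^2 + 10*x + 3765
Discriminant = (10)^2 - 4*(3765)
= 100 - 15060
= -14960

-14960


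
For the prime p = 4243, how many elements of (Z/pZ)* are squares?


For prime p, the number of non-zero quadratic residues is (p-1)/2.
= (4243-1)/2
= 2121

2121


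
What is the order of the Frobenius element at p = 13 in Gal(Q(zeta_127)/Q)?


The Frobenius at p in Gal(Q(zeta_n)/Q) = (Z/nZ)* is the class of p, so its order is ord_127(13), the smallest k >= 1 with 13^k = 1 mod 127.
n = 127 = 127, phi(127) = 126; the order divides phi(n).
Divisors of 126: 1, 2, 3, 6, 7, 9, 14, 18, 21, 42, 63, 126
Repeated squaring mod 127: 13^1 = 13, 13^2 = 42, 13^4 = 113, 13^8 = 69, 13^16 = 62, 13^32 = 34, 13^64 = 13
Test divisors in increasing order:
  k=1: 13^1 = 13 mod 127
  k=2: 13^2 = 42 mod 127
  k=3: 13^3 = 42 * 13 = 38 mod 127
  k=6: 13^6 = 113 * 42 = 47 mod 127
  k=7: 13^7 = 113 * 42 * 13 = 103 mod 127
  k=9: 13^9 = 69 * 13 = 8 mod 127
  k=14: 13^14 = 69 * 113 * 42 = 68 mod 127
  k=18: 13^18 = 62 * 42 = 64 mod 127
  k=21: 13^21 = 62 * 113 * 13 = 19 mod 127
  k=42: 13^42 = 34 * 69 * 42 = 107 mod 127
  k=63: 13^63 = 34 * 62 * 69 * 113 * 42 * 13 = 1 mod 127  <- first divisor giving 1
Order = 63

63


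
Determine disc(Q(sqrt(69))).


For K = Q(sqrt(d)) with d squarefree: disc(K) = d if d = 1 mod 4, and disc(K) = 4d if d = 2 or 3 mod 4.
Here d = 69, and d mod 4 = 1.
d = 1 mod 4 (O_K = Z[(1+sqrt(d))/2]), so disc(K) = d = 69

69


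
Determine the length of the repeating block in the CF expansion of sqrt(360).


Run the CF algorithm for sqrt(360).
a_0 = floor(sqrt(360)) = 18; set m_0=0, q_0=1.
Recurrence: m' = q*a - m,  q' = (d - m'^2)/q,  a' = floor((a_0 + m')/q').
  step 1: m=18, q=36, a=1
  step 2: m=18, q=1, a=36
a_2 = 2*a_0 = 36, so the period closes here.
sqrt(360) = [18; 1, 36]
Period length = 2

2


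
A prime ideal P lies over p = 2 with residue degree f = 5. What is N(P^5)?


N(P^a) = p^(a*f)
= 2^(5*5)
= 2^25
= 33554432

33554432


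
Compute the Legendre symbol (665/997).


p = 997 is prime, so compute (665/997) with the reciprocity algorithm (Jacobi-symbol steps: pull out 2s via (2/n), flip via reciprocity, reduce):
  reciprocity: (665/997) -> +(997/665)
  reduce: (332/665)
  pull out 2: (2/665) = +1  (since 665 mod 8 = 1)
  pull out 2: (2/665) = +1  (since 665 mod 8 = 1)
  reciprocity: (83/665) -> +(665/83)
  reduce: (1/83)
  (1/83) = 1
Product of signs = 1
(665/997) = 1

1


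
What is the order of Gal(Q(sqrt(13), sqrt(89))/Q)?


The 2 square roots of distinct primes are multiplicatively independent over Q,
so [K:Q] = 2^2 and Gal(K/Q) is isomorphic to (Z/2Z)^2.
|Gal| = 2^2 = 4

4


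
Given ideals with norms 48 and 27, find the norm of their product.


N(IJ) = N(I) * N(J)
= 48 * 27
= 1296

1296


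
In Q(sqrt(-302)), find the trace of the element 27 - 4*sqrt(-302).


Tr(a + b*sqrt(d)) = (a + b*sqrt(d)) + (a - b*sqrt(d)) = 2a
= 2 * (27)
= 54

54


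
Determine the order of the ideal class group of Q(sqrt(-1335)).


K = Q(sqrt(-1335)). d mod 4 = 1, so D = disc(K) = d = -1335
h(K) equals the number of primitive reduced positive-definite forms (a, b, c) = a*x^2 + b*x*y + c*y^2 with b^2 - 4ac = D,
where reduced means |b| <= a <= c, with b >= 0 whenever |b| = a or a = c, and primitive means gcd(a, b, c) = 1.
Reduced forces 3a^2 <= |D| = 1335, so 1 <= a <= 21; b must have the parity of D, and c = (b^2 - D)/(4a) must be an integer >= a.
Enumerate a = 1..21, b in [-a, a]:
  a=1: (1, 1, 334)  [1]
  a=2: (2, -1, 167), (2, 1, 167)  [2]
  a=3: (3, 3, 112)  [1]
  a=4: (4, -3, 84), (4, 3, 84)  [2]
  a=5: (5, 5, 68)  [1]
  a=6: (6, -3, 56), (6, 3, 56)  [2]
  a=7: (7, -3, 48), (7, 3, 48)  [2]
  a=8: (8, -3, 42), (8, 3, 42)  [2]
  a=9: none
  a=10: (10, -5, 34), (10, 5, 34)  [2]
  a=11: none
  a=12: (12, -3, 28), (12, 3, 28)  [2]
  a=13: (13, -11, 28), (13, 11, 28)  [2]
  a=14: (14, -11, 26), (14, -3, 24), (14, 3, 24), (14, 11, 26)  [4]
  a=15: (15, 15, 26)  [1]
  a=16: (16, -3, 21), (16, 3, 21)  [2]
  a=17: (17, -5, 20), (17, 5, 20)  [2]
  a=18..21: none
Total reduced forms: 1 + 2 + 1 + 2 + 1 + 2 + 2 + 2 + 2 + 2 + 2 + 4 + 1 + 2 + 2 = 28
h = 28

28


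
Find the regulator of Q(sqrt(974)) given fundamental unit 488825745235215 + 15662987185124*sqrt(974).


epsilon = 488825745235215 + 15662987185124*sqrt(974)
= 9.7765e+14
R = ln(9.7765e+14)
= 34.5162

34.5162


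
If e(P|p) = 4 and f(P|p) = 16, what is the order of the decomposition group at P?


|D_P| = e * f
= 4 * 16
= 64

64


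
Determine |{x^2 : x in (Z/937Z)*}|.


For prime p, the number of non-zero quadratic residues is (p-1)/2.
= (937-1)/2
= 468

468


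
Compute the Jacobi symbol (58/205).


Compute (58/205) via quadratic reciprocity:
  pull out 2: (2/205) = -1  (since 205 mod 8 = 5)
  reciprocity: (29/205) -> +(205/29)
  reduce: (2/29)
  pull out 2: (2/29) = -1  (since 29 mod 8 = 5)
  (1/29) = 1
Product of signs = 1

1


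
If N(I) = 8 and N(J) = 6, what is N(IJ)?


N(IJ) = N(I) * N(J)
= 8 * 6
= 48

48


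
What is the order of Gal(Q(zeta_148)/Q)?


|Gal(Q(zeta_148)/Q)| = phi(148)
= 72

72


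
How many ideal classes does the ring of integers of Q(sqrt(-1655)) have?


K = Q(sqrt(-1655)). d mod 4 = 1, so D = disc(K) = d = -1655
h(K) equals the number of primitive reduced positive-definite forms (a, b, c) = a*x^2 + b*x*y + c*y^2 with b^2 - 4ac = D,
where reduced means |b| <= a <= c, with b >= 0 whenever |b| = a or a = c, and primitive means gcd(a, b, c) = 1.
Reduced forces 3a^2 <= |D| = 1655, so 1 <= a <= 23; b must have the parity of D, and c = (b^2 - D)/(4a) must be an integer >= a.
Enumerate a = 1..23, b in [-a, a]:
  a=1: (1, 1, 414)  [1]
  a=2: (2, -1, 207), (2, 1, 207)  [2]
  a=3: (3, -1, 138), (3, 1, 138)  [2]
  a=4: (4, -3, 104), (4, 3, 104)  [2]
  a=5: (5, 5, 84)  [1]
  a=6: (6, -5, 70), (6, -1, 69), (6, 1, 69), (6, 5, 70)  [4]
  a=7: (7, -5, 60), (7, 5, 60)  [2]
  a=8: (8, -3, 52), (8, 3, 52)  [2]
  a=9: (9, -1, 46), (9, 1, 46)  [2]
  a=10: (10, -5, 42), (10, 5, 42)  [2]
  a=11: none
  a=12: (12, -11, 37), (12, -5, 35), (12, 5, 35), (12, 11, 37)  [4]
  a=13: (13, -3, 32), (13, 3, 32)  [2]
  a=14: (14, -9, 31), (14, -5, 30), (14, 5, 30), (14, 9, 31)  [4]
  a=15: (15, -5, 28), (15, 5, 28)  [2]
  a=16: (16, -3, 26), (16, 3, 26)  [2]
  a=17: none
  a=18: (18, -17, 27), (18, -1, 23), (18, 1, 23), (18, 17, 27)  [4]
  a=19: (19, -13, 24), (19, 13, 24)  [2]
  a=20: (20, -5, 21), (20, 5, 21)  [2]
  a=21: (21, -19, 24), (21, 19, 24)  [2]
  a=22..23: none
Total reduced forms: 1 + 2 + 2 + 2 + 1 + 4 + 2 + 2 + 2 + 2 + 4 + 2 + 4 + 2 + 2 + 4 + 2 + 2 + 2 = 44
h = 44

44


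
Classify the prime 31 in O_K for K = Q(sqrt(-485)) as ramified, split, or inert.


K = Q(sqrt(-485)). Since d mod 4 = 3, disc(K) = -1940.
Check p | disc: -1940 mod 31 = 13.
p does not divide disc. Compute Legendre symbol (d/p):
11^((31-1)/2) mod 31 = -1
(d/p) = -1, so p is inert: (p) stays prime with e=1, f=2, g=1.
Therefore p is inert.

inert


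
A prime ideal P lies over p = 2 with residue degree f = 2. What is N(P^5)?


N(P^a) = p^(a*f)
= 2^(5*2)
= 2^10
= 1024

1024


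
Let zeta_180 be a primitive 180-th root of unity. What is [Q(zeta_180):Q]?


The degree equals Euler's totient phi(180).
180 = 2^2 * 3^2 * 5
phi(180) = 48

48


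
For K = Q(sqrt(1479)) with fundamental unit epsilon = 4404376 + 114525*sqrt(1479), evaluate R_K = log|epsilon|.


epsilon = 4404376 + 114525*sqrt(1479)
= 8.8088e+06
R = ln(8.8088e+06)
= 15.9913

15.9913


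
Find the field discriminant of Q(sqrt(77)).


For K = Q(sqrt(d)) with d squarefree: disc(K) = d if d = 1 mod 4, and disc(K) = 4d if d = 2 or 3 mod 4.
Here d = 77, and d mod 4 = 1.
d = 1 mod 4 (O_K = Z[(1+sqrt(d))/2]), so disc(K) = d = 77

77


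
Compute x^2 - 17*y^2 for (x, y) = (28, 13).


x^2 - d*y^2
= 28^2 - 17*13^2
= 784 - 2873
= -2089

-2089


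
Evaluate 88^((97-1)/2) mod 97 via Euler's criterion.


p = 97 is prime and the exponent is (p-1)/2 = 48, so by Euler's criterion 88^48 = (88/97) = +1 or -1 mod 97.
Compute by square-and-multiply:
  48 = 32 + 16 (binary 110000)
  Repeated squaring mod 97: 88^1 = 88, 88^2 = 81, 88^4 = 62, 88^8 = 61, 88^16 = 35, 88^32 = 61
  88^48 = 88^32 * 88^16 = 61 * 35 mod 97
    61 * 35 = 2135 = 1 mod 97
  88^48 = 1 mod 97
Result 1: 88 is a quadratic residue mod 97.
88^48 mod 97 = 1

1


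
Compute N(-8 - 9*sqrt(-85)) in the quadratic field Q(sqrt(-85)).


N(a + b*sqrt(d)) = a^2 - d*b^2
= (-8)^2 - (-85)*(-9)^2
= 64 + 6885
= 6949

6949


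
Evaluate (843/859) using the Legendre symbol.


p = 859 is prime, so compute (843/859) with the reciprocity algorithm (Jacobi-symbol steps: pull out 2s via (2/n), flip via reciprocity, reduce):
  reciprocity: (843/859) -> -(859/843)
  reduce: (16/843)
  pull out 2: (2/843) = -1  (since 843 mod 8 = 3)
  pull out 2: (2/843) = -1  (since 843 mod 8 = 3)
  pull out 2: (2/843) = -1  (since 843 mod 8 = 3)
  pull out 2: (2/843) = -1  (since 843 mod 8 = 3)
  (1/843) = 1
Product of signs = -1
(843/859) = -1

-1


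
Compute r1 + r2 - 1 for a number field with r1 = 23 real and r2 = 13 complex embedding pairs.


By Dirichlet's unit theorem:
rank = r1 + r2 - 1
= 23 + 13 - 1
= 35

35


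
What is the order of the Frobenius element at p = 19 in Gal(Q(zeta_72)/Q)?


The Frobenius at p in Gal(Q(zeta_n)/Q) = (Z/nZ)* is the class of p, so its order is ord_72(19), the smallest k >= 1 with 19^k = 1 mod 72.
n = 72 = 2^3 * 3^2, phi(72) = 24; the order divides phi(n).
Divisors of 24: 1, 2, 3, 4, 6, 8, 12, 24
Repeated squaring mod 72: 19^1 = 19, 19^2 = 1, 19^4 = 1, 19^8 = 1, 19^16 = 1
Test divisors in increasing order:
  k=1: 19^1 = 19 mod 72
  k=2: 19^2 = 1 mod 72  <- first divisor giving 1
Order = 2

2


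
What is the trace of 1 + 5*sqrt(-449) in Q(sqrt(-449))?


Tr(a + b*sqrt(d)) = (a + b*sqrt(d)) + (a - b*sqrt(d)) = 2a
= 2 * (1)
= 2

2


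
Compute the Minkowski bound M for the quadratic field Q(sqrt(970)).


d = 970, d mod 4 = 2, so disc(K) = 4d = 3880; |disc(K)| = 3880
Real quadratic field, so n = 2, s = r2 = 0, r1 = 2
M = (n!/n^n) * (4/pi)^s * sqrt(|disc(K)|) = (2!/2^2) * (4/pi)^0 * sqrt(3880)
= 0.5 * 1.000000 * 62.289646
= 31.1448

31.1448


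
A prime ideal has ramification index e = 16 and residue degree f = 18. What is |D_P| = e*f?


|D_P| = e * f
= 16 * 18
= 288

288


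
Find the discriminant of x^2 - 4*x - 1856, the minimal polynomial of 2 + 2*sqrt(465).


The element 2 + 2*sqrt(465) has minimal polynomial:
x^2 - 4*x - 1856
Discriminant = (-4)^2 - 4*(-1856)
= 16 + 7424
= 7440

7440


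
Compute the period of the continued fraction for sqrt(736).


Run the CF algorithm for sqrt(736).
a_0 = floor(sqrt(736)) = 27; set m_0=0, q_0=1.
Recurrence: m' = q*a - m,  q' = (d - m'^2)/q,  a' = floor((a_0 + m')/q').
  step 1: m=27, q=7, a=7
  step 2: m=22, q=36, a=1
  step 3: m=14, q=15, a=2
  step 4: m=16, q=32, a=1
  step 5: m=16, q=15, a=2
  step 6: m=14, q=36, a=1
  step 7: m=22, q=7, a=7
  step 8: m=27, q=1, a=54
a_8 = 2*a_0 = 54, so the period closes here.
sqrt(736) = [27; 7, 1, 2, 1, 2, 1, 7, 54]
Period length = 8

8


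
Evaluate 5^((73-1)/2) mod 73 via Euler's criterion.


p = 73 is prime and the exponent is (p-1)/2 = 36, so by Euler's criterion 5^36 = (5/73) = +1 or -1 mod 73.
Compute by square-and-multiply:
  36 = 32 + 4 (binary 100100)
  Repeated squaring mod 73: 5^1 = 5, 5^2 = 25, 5^4 = 41, 5^8 = 2, 5^16 = 4, 5^32 = 16
  5^36 = 5^32 * 5^4 = 16 * 41 mod 73
    16 * 41 = 656 = 72 mod 73
  5^36 = 72 mod 73
Result 72 = p - 1 = -1 mod 73: 5 is a quadratic non-residue mod 73. As a residue in [0, p-1] the value is 72.
5^36 mod 73 = 72

72


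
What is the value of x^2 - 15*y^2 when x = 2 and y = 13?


x^2 - d*y^2
= 2^2 - 15*13^2
= 4 - 2535
= -2531

-2531


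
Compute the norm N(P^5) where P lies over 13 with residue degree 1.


N(P^a) = p^(a*f)
= 13^(5*1)
= 13^5
= 371293

371293


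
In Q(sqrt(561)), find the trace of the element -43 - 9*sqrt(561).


Tr(a + b*sqrt(d)) = (a + b*sqrt(d)) + (a - b*sqrt(d)) = 2a
= 2 * (-43)
= -86

-86


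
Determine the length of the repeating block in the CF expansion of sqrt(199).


Run the CF algorithm for sqrt(199).
a_0 = floor(sqrt(199)) = 14; set m_0=0, q_0=1.
Recurrence: m' = q*a - m,  q' = (d - m'^2)/q,  a' = floor((a_0 + m')/q').
  step 1: m=14, q=3, a=9
  step 2: m=13, q=10, a=2
  step 3: m=7, q=15, a=1
  step 4: m=8, q=9, a=2
  step 5: m=10, q=11, a=2
  step 6: m=12, q=5, a=5
  step 7: m=13, q=6, a=4
  step 8: m=11, q=13, a=1
  step 9: m=2, q=15, a=1
  step 10: m=13, q=2, a=13
  step 11: m=13, q=15, a=1
  step 12: m=2, q=13, a=1
  step 13: m=11, q=6, a=4
  step 14: m=13, q=5, a=5
  step 15: m=12, q=11, a=2
  step 16: m=10, q=9, a=2
  step 17: m=8, q=15, a=1
  step 18: m=7, q=10, a=2
  step 19: m=13, q=3, a=9
  step 20: m=14, q=1, a=28
a_20 = 2*a_0 = 28, so the period closes here.
sqrt(199) = [14; 9, 2, 1, 2, 2, 5, 4, 1, 1, 13, 1, 1, 4, 5, 2, 2, 1, 2, 9, 28]
Period length = 20

20


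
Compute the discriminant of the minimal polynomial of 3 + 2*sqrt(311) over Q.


The element 3 + 2*sqrt(311) has minimal polynomial:
x^2 - 6*x - 1235
Discriminant = (-6)^2 - 4*(-1235)
= 36 + 4940
= 4976

4976
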